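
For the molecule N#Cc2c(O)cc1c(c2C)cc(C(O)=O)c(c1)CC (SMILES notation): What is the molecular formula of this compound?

Walk through each heavy atom and fill implicit hydrogens from standard valence (C 4, N 3, O 2, S 2, halogen 1); for lowercase aromatic atoms, an aromatic c carries 1 H when it has two neighbours and 0 H with three, and aromatic n carries 0 H:
  atom 1: N, bond orders sum to 3 (valence 3) → 0 H
  atom 2: C, bond orders sum to 4 (valence 4) → 0 H
  atom 3: aromatic c, 3 neighbours → 0 H
  atom 4: aromatic c, 3 neighbours → 0 H
  atom 5: O, bond orders sum to 1 (valence 2) → 1 H
  atom 6: aromatic c, 2 neighbours → 1 H
  atom 7: aromatic c, 3 neighbours → 0 H
  atom 8: aromatic c, 3 neighbours → 0 H
  atom 9: aromatic c, 3 neighbours → 0 H
  atom 10: C, bond orders sum to 1 (valence 4) → 3 H
  atom 11: aromatic c, 2 neighbours → 1 H
  atom 12: aromatic c, 3 neighbours → 0 H
  atom 13: C, bond orders sum to 4 (valence 4) → 0 H
  atom 14: O, bond orders sum to 1 (valence 2) → 1 H
  atom 15: O, bond orders sum to 2 (valence 2) → 0 H
  atom 16: aromatic c, 3 neighbours → 0 H
  atom 17: aromatic c, 2 neighbours → 1 H
  atom 18: C, bond orders sum to 2 (valence 4) → 2 H
  atom 19: C, bond orders sum to 1 (valence 4) → 3 H
Totals → C:15, H:13, N:1, O:3.

C15H13NO3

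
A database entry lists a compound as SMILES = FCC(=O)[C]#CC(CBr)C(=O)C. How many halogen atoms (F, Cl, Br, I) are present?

Halogen atoms appear at heavy-atom positions 1, 9 (1×Br, 1×F).
Other groups present: 1 alkyne, 2 ketone.
Halogen count: 2.

2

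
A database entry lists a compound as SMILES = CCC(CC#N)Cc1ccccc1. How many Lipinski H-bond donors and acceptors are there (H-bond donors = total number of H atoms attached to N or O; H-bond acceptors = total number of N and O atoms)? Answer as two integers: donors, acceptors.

Donors: find every N or O and count the H atoms it carries.
  atom 6 (N): bond orders sum to 3 → 0 H
Lipinski HBD = 0.
Acceptors: N atoms = 1, O atoms = 0 → HBA = 1.

0, 1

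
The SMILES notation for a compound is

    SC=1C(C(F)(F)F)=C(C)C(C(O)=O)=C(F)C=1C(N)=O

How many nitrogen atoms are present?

Scan the SMILES for N atoms (remember two-letter symbols like Cl and Br are single atoms).
Nitrogen count: 1.

1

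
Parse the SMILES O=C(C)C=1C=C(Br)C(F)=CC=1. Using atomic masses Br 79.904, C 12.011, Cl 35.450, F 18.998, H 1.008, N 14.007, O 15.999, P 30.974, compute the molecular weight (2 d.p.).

First, the molecular formula is C8H6BrFO (counting implicit H from valence).
  Br: 1 × 79.904 = 79.904
  C: 8 × 12.011 = 96.088
  F: 1 × 18.998 = 18.998
  H: 6 × 1.008 = 6.048
  O: 1 × 15.999 = 15.999
Sum: 1×79.904 + 8×12.011 + 1×18.998 + 6×1.008 + 1×15.999 = 217.037 → 217.04 g/mol.

217.04 g/mol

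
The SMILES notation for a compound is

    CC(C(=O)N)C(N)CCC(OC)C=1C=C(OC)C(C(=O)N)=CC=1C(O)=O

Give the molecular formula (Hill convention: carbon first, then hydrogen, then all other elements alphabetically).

Walk through each heavy atom and fill implicit hydrogens from standard valence (C 4, N 3, O 2, S 2, halogen 1):
  atom 1: C, bond orders sum to 1 (valence 4) → 3 H
  atom 2: C, bond orders sum to 3 (valence 4) → 1 H
  atom 3: C, bond orders sum to 4 (valence 4) → 0 H
  atom 4: O, bond orders sum to 2 (valence 2) → 0 H
  atom 5: N, bond orders sum to 1 (valence 3) → 2 H
  atom 6: C, bond orders sum to 3 (valence 4) → 1 H
  atom 7: N, bond orders sum to 1 (valence 3) → 2 H
  atom 8: C, bond orders sum to 2 (valence 4) → 2 H
  atom 9: C, bond orders sum to 2 (valence 4) → 2 H
  atom 10: C, bond orders sum to 3 (valence 4) → 1 H
  atom 11: O, bond orders sum to 2 (valence 2) → 0 H
  atom 12: C, bond orders sum to 1 (valence 4) → 3 H
  atom 13: C, bond orders sum to 4 (valence 4) → 0 H
  atom 14: C, bond orders sum to 3 (valence 4) → 1 H
  atom 15: C, bond orders sum to 4 (valence 4) → 0 H
  atom 16: O, bond orders sum to 2 (valence 2) → 0 H
  atom 17: C, bond orders sum to 1 (valence 4) → 3 H
  atom 18: C, bond orders sum to 4 (valence 4) → 0 H
  atom 19: C, bond orders sum to 4 (valence 4) → 0 H
  atom 20: O, bond orders sum to 2 (valence 2) → 0 H
  atom 21: N, bond orders sum to 1 (valence 3) → 2 H
  atom 22: C, bond orders sum to 3 (valence 4) → 1 H
  atom 23: C, bond orders sum to 4 (valence 4) → 0 H
  atom 24: C, bond orders sum to 4 (valence 4) → 0 H
  atom 25: O, bond orders sum to 1 (valence 2) → 1 H
  atom 26: O, bond orders sum to 2 (valence 2) → 0 H
Totals → C:17, H:25, N:3, O:6.
In Hill order: C17H25N3O6.

C17H25N3O6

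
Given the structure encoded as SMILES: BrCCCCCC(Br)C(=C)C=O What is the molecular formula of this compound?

Walk through each heavy atom and fill implicit hydrogens from standard valence (C 4, N 3, O 2, S 2, halogen 1):
  atom 1: Br (halogen, monovalent) → 0 H
  atom 2: C, bond orders sum to 2 (valence 4) → 2 H
  atom 3: C, bond orders sum to 2 (valence 4) → 2 H
  atom 4: C, bond orders sum to 2 (valence 4) → 2 H
  atom 5: C, bond orders sum to 2 (valence 4) → 2 H
  atom 6: C, bond orders sum to 2 (valence 4) → 2 H
  atom 7: C, bond orders sum to 3 (valence 4) → 1 H
  atom 8: Br (halogen, monovalent) → 0 H
  atom 9: C, bond orders sum to 4 (valence 4) → 0 H
  atom 10: C, bond orders sum to 2 (valence 4) → 2 H
  atom 11: C, bond orders sum to 3 (valence 4) → 1 H
  atom 12: O, bond orders sum to 2 (valence 2) → 0 H
Totals → C:9, H:14, Br:2, O:1.
In Hill order: C9H14Br2O.

C9H14Br2O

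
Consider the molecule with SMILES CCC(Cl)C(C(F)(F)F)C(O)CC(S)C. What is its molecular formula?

Walk through each heavy atom and fill implicit hydrogens from standard valence (C 4, N 3, O 2, S 2, halogen 1):
  atom 1: C, bond orders sum to 1 (valence 4) → 3 H
  atom 2: C, bond orders sum to 2 (valence 4) → 2 H
  atom 3: C, bond orders sum to 3 (valence 4) → 1 H
  atom 4: Cl (halogen, monovalent) → 0 H
  atom 5: C, bond orders sum to 3 (valence 4) → 1 H
  atom 6: C, bond orders sum to 4 (valence 4) → 0 H
  atom 7: F (halogen, monovalent) → 0 H
  atom 8: F (halogen, monovalent) → 0 H
  atom 9: F (halogen, monovalent) → 0 H
  atom 10: C, bond orders sum to 3 (valence 4) → 1 H
  atom 11: O, bond orders sum to 1 (valence 2) → 1 H
  atom 12: C, bond orders sum to 2 (valence 4) → 2 H
  atom 13: C, bond orders sum to 3 (valence 4) → 1 H
  atom 14: S, bond orders sum to 1 (valence 2) → 1 H
  atom 15: C, bond orders sum to 1 (valence 4) → 3 H
Totals → C:9, H:16, Cl:1, F:3, O:1, S:1.

C9H16ClF3OS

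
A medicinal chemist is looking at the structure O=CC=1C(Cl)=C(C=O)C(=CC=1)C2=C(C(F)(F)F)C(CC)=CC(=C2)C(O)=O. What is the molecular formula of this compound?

Walk through each heavy atom and fill implicit hydrogens from standard valence (C 4, N 3, O 2, S 2, halogen 1):
  atom 1: O, bond orders sum to 2 (valence 2) → 0 H
  atom 2: C, bond orders sum to 3 (valence 4) → 1 H
  atom 3: C, bond orders sum to 4 (valence 4) → 0 H
  atom 4: C, bond orders sum to 4 (valence 4) → 0 H
  atom 5: Cl (halogen, monovalent) → 0 H
  atom 6: C, bond orders sum to 4 (valence 4) → 0 H
  atom 7: C, bond orders sum to 3 (valence 4) → 1 H
  atom 8: O, bond orders sum to 2 (valence 2) → 0 H
  atom 9: C, bond orders sum to 4 (valence 4) → 0 H
  atom 10: C, bond orders sum to 3 (valence 4) → 1 H
  atom 11: C, bond orders sum to 3 (valence 4) → 1 H
  atom 12: C, bond orders sum to 4 (valence 4) → 0 H
  atom 13: C, bond orders sum to 4 (valence 4) → 0 H
  atom 14: C, bond orders sum to 4 (valence 4) → 0 H
  atom 15: F (halogen, monovalent) → 0 H
  atom 16: F (halogen, monovalent) → 0 H
  atom 17: F (halogen, monovalent) → 0 H
  atom 18: C, bond orders sum to 4 (valence 4) → 0 H
  atom 19: C, bond orders sum to 2 (valence 4) → 2 H
  atom 20: C, bond orders sum to 1 (valence 4) → 3 H
  atom 21: C, bond orders sum to 3 (valence 4) → 1 H
  atom 22: C, bond orders sum to 4 (valence 4) → 0 H
  atom 23: C, bond orders sum to 3 (valence 4) → 1 H
  atom 24: C, bond orders sum to 4 (valence 4) → 0 H
  atom 25: O, bond orders sum to 1 (valence 2) → 1 H
  atom 26: O, bond orders sum to 2 (valence 2) → 0 H
Totals → C:18, H:12, Cl:1, F:3, O:4.
In Hill order: C18H12ClF3O4.

C18H12ClF3O4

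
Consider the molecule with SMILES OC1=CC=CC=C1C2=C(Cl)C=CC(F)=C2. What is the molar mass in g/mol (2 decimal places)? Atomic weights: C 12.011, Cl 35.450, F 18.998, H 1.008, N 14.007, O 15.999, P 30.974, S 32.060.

222.64 g/mol

First, the molecular formula is C12H8ClFO (counting implicit H from valence).
  C: 12 × 12.011 = 144.132
  Cl: 1 × 35.450 = 35.450
  F: 1 × 18.998 = 18.998
  H: 8 × 1.008 = 8.064
  O: 1 × 15.999 = 15.999
Sum: 12×12.011 + 1×35.450 + 1×18.998 + 8×1.008 + 1×15.999 = 222.643 → 222.64 g/mol.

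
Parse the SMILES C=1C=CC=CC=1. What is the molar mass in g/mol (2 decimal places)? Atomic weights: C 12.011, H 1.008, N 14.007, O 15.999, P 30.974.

First, the molecular formula is C6H6 (counting implicit H from valence).
  C: 6 × 12.011 = 72.066
  H: 6 × 1.008 = 6.048
Sum: 6×12.011 + 6×1.008 = 78.114 → 78.11 g/mol.

78.11 g/mol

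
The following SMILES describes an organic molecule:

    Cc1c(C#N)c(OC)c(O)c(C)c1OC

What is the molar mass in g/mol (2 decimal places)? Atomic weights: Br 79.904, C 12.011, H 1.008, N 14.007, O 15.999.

207.23 g/mol

First, the molecular formula is C11H13NO3 (counting implicit H from valence).
  C: 11 × 12.011 = 132.121
  H: 13 × 1.008 = 13.104
  N: 1 × 14.007 = 14.007
  O: 3 × 15.999 = 47.997
Sum: 11×12.011 + 13×1.008 + 1×14.007 + 3×15.999 = 207.229 → 207.23 g/mol.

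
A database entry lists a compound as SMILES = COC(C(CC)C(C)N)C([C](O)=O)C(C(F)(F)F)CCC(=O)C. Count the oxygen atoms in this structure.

4

Scan the SMILES for O atoms (remember two-letter symbols like Cl and Br are single atoms).
Oxygen count: 4.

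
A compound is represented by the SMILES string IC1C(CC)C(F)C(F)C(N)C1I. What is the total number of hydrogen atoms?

Walk through each heavy atom and fill implicit hydrogens from standard valence (C 4, N 3, O 2, S 2, halogen 1):
  atom 1: I (halogen, monovalent) → 0 H
  atom 2: C, bond orders sum to 3 (valence 4) → 1 H
  atom 3: C, bond orders sum to 3 (valence 4) → 1 H
  atom 4: C, bond orders sum to 2 (valence 4) → 2 H
  atom 5: C, bond orders sum to 1 (valence 4) → 3 H
  atom 6: C, bond orders sum to 3 (valence 4) → 1 H
  atom 7: F (halogen, monovalent) → 0 H
  atom 8: C, bond orders sum to 3 (valence 4) → 1 H
  atom 9: F (halogen, monovalent) → 0 H
  atom 10: C, bond orders sum to 3 (valence 4) → 1 H
  atom 11: N, bond orders sum to 1 (valence 3) → 2 H
  atom 12: C, bond orders sum to 3 (valence 4) → 1 H
  atom 13: I (halogen, monovalent) → 0 H
Total hydrogens: 13.

13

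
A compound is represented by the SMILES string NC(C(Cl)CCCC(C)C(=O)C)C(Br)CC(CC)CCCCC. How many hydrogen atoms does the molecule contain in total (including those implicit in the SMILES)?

37

Walk through each heavy atom and fill implicit hydrogens from standard valence (C 4, N 3, O 2, S 2, halogen 1):
  atom 1: N, bond orders sum to 1 (valence 3) → 2 H
  atom 2: C, bond orders sum to 3 (valence 4) → 1 H
  atom 3: C, bond orders sum to 3 (valence 4) → 1 H
  atom 4: Cl (halogen, monovalent) → 0 H
  atom 5: C, bond orders sum to 2 (valence 4) → 2 H
  atom 6: C, bond orders sum to 2 (valence 4) → 2 H
  atom 7: C, bond orders sum to 2 (valence 4) → 2 H
  atom 8: C, bond orders sum to 3 (valence 4) → 1 H
  atom 9: C, bond orders sum to 1 (valence 4) → 3 H
  atom 10: C, bond orders sum to 4 (valence 4) → 0 H
  atom 11: O, bond orders sum to 2 (valence 2) → 0 H
  atom 12: C, bond orders sum to 1 (valence 4) → 3 H
  atom 13: C, bond orders sum to 3 (valence 4) → 1 H
  atom 14: Br (halogen, monovalent) → 0 H
  atom 15: C, bond orders sum to 2 (valence 4) → 2 H
  atom 16: C, bond orders sum to 3 (valence 4) → 1 H
  atom 17: C, bond orders sum to 2 (valence 4) → 2 H
  atom 18: C, bond orders sum to 1 (valence 4) → 3 H
  atom 19: C, bond orders sum to 2 (valence 4) → 2 H
  atom 20: C, bond orders sum to 2 (valence 4) → 2 H
  atom 21: C, bond orders sum to 2 (valence 4) → 2 H
  atom 22: C, bond orders sum to 2 (valence 4) → 2 H
  atom 23: C, bond orders sum to 1 (valence 4) → 3 H
Total hydrogens: 37.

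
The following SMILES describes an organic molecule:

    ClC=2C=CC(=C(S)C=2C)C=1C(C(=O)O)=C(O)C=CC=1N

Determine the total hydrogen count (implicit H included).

Walk through each heavy atom and fill implicit hydrogens from standard valence (C 4, N 3, O 2, S 2, halogen 1):
  atom 1: Cl (halogen, monovalent) → 0 H
  atom 2: C, bond orders sum to 4 (valence 4) → 0 H
  atom 3: C, bond orders sum to 3 (valence 4) → 1 H
  atom 4: C, bond orders sum to 3 (valence 4) → 1 H
  atom 5: C, bond orders sum to 4 (valence 4) → 0 H
  atom 6: C, bond orders sum to 4 (valence 4) → 0 H
  atom 7: S, bond orders sum to 1 (valence 2) → 1 H
  atom 8: C, bond orders sum to 4 (valence 4) → 0 H
  atom 9: C, bond orders sum to 1 (valence 4) → 3 H
  atom 10: C, bond orders sum to 4 (valence 4) → 0 H
  atom 11: C, bond orders sum to 4 (valence 4) → 0 H
  atom 12: C, bond orders sum to 4 (valence 4) → 0 H
  atom 13: O, bond orders sum to 2 (valence 2) → 0 H
  atom 14: O, bond orders sum to 1 (valence 2) → 1 H
  atom 15: C, bond orders sum to 4 (valence 4) → 0 H
  atom 16: O, bond orders sum to 1 (valence 2) → 1 H
  atom 17: C, bond orders sum to 3 (valence 4) → 1 H
  atom 18: C, bond orders sum to 3 (valence 4) → 1 H
  atom 19: C, bond orders sum to 4 (valence 4) → 0 H
  atom 20: N, bond orders sum to 1 (valence 3) → 2 H
Total hydrogens: 12.

12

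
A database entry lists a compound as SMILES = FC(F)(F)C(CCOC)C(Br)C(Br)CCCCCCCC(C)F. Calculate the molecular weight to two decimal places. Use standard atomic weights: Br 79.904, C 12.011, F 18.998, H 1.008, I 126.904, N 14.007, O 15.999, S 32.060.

472.20 g/mol

First, the molecular formula is C16H28Br2F4O (counting implicit H from valence).
  Br: 2 × 79.904 = 159.808
  C: 16 × 12.011 = 192.176
  F: 4 × 18.998 = 75.992
  H: 28 × 1.008 = 28.224
  O: 1 × 15.999 = 15.999
Sum: 2×79.904 + 16×12.011 + 4×18.998 + 28×1.008 + 1×15.999 = 472.199 → 472.20 g/mol.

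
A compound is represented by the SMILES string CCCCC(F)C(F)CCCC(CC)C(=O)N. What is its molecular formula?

C13H25F2NO

Walk through each heavy atom and fill implicit hydrogens from standard valence (C 4, N 3, O 2, S 2, halogen 1):
  atom 1: C, bond orders sum to 1 (valence 4) → 3 H
  atom 2: C, bond orders sum to 2 (valence 4) → 2 H
  atom 3: C, bond orders sum to 2 (valence 4) → 2 H
  atom 4: C, bond orders sum to 2 (valence 4) → 2 H
  atom 5: C, bond orders sum to 3 (valence 4) → 1 H
  atom 6: F (halogen, monovalent) → 0 H
  atom 7: C, bond orders sum to 3 (valence 4) → 1 H
  atom 8: F (halogen, monovalent) → 0 H
  atom 9: C, bond orders sum to 2 (valence 4) → 2 H
  atom 10: C, bond orders sum to 2 (valence 4) → 2 H
  atom 11: C, bond orders sum to 2 (valence 4) → 2 H
  atom 12: C, bond orders sum to 3 (valence 4) → 1 H
  atom 13: C, bond orders sum to 2 (valence 4) → 2 H
  atom 14: C, bond orders sum to 1 (valence 4) → 3 H
  atom 15: C, bond orders sum to 4 (valence 4) → 0 H
  atom 16: O, bond orders sum to 2 (valence 2) → 0 H
  atom 17: N, bond orders sum to 1 (valence 3) → 2 H
Totals → C:13, H:25, F:2, N:1, O:1.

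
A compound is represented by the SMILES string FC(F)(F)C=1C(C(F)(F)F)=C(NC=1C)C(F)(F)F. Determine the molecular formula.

Walk through each heavy atom and fill implicit hydrogens from standard valence (C 4, N 3, O 2, S 2, halogen 1):
  atom 1: F (halogen, monovalent) → 0 H
  atom 2: C, bond orders sum to 4 (valence 4) → 0 H
  atom 3: F (halogen, monovalent) → 0 H
  atom 4: F (halogen, monovalent) → 0 H
  atom 5: C, bond orders sum to 4 (valence 4) → 0 H
  atom 6: C, bond orders sum to 4 (valence 4) → 0 H
  atom 7: C, bond orders sum to 4 (valence 4) → 0 H
  atom 8: F (halogen, monovalent) → 0 H
  atom 9: F (halogen, monovalent) → 0 H
  atom 10: F (halogen, monovalent) → 0 H
  atom 11: C, bond orders sum to 4 (valence 4) → 0 H
  atom 12: N, bond orders sum to 2 (valence 3) → 1 H
  atom 13: C, bond orders sum to 4 (valence 4) → 0 H
  atom 14: C, bond orders sum to 1 (valence 4) → 3 H
  atom 15: C, bond orders sum to 4 (valence 4) → 0 H
  atom 16: F (halogen, monovalent) → 0 H
  atom 17: F (halogen, monovalent) → 0 H
  atom 18: F (halogen, monovalent) → 0 H
Totals → C:8, H:4, F:9, N:1.
In Hill order: C8H4F9N.

C8H4F9N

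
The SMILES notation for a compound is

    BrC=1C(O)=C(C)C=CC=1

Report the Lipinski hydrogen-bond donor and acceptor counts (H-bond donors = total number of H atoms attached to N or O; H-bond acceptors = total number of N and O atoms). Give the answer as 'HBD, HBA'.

Donors: find every N or O and count the H atoms it carries.
  atom 4 (O): bond orders sum to 1 → 1 H
Lipinski HBD = 1.
Acceptors: N atoms = 0, O atoms = 1 → HBA = 1.

1, 1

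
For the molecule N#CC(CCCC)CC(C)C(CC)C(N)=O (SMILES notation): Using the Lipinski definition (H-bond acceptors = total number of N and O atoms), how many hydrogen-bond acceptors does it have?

3

N atoms: 2; O atoms: 1.
Lipinski HBA = 2 + 1 = 3.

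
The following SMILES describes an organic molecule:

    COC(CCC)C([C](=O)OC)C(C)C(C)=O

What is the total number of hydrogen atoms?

Walk through each heavy atom and fill implicit hydrogens from standard valence (C 4, N 3, O 2, S 2, halogen 1):
  atom 1: C, bond orders sum to 1 (valence 4) → 3 H
  atom 2: O, bond orders sum to 2 (valence 2) → 0 H
  atom 3: C, bond orders sum to 3 (valence 4) → 1 H
  atom 4: C, bond orders sum to 2 (valence 4) → 2 H
  atom 5: C, bond orders sum to 2 (valence 4) → 2 H
  atom 6: C, bond orders sum to 1 (valence 4) → 3 H
  atom 7: C, bond orders sum to 3 (valence 4) → 1 H
  atom 8: C with explicit H count 0
  atom 9: O, bond orders sum to 2 (valence 2) → 0 H
  atom 10: O, bond orders sum to 2 (valence 2) → 0 H
  atom 11: C, bond orders sum to 1 (valence 4) → 3 H
  atom 12: C, bond orders sum to 3 (valence 4) → 1 H
  atom 13: C, bond orders sum to 1 (valence 4) → 3 H
  atom 14: C, bond orders sum to 4 (valence 4) → 0 H
  atom 15: C, bond orders sum to 1 (valence 4) → 3 H
  atom 16: O, bond orders sum to 2 (valence 2) → 0 H
Total hydrogens: 22.

22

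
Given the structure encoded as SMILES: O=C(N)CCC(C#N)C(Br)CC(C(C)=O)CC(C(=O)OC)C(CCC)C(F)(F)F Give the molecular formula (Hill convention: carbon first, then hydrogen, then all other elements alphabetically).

C19H28BrF3N2O4

Walk through each heavy atom and fill implicit hydrogens from standard valence (C 4, N 3, O 2, S 2, halogen 1):
  atom 1: O, bond orders sum to 2 (valence 2) → 0 H
  atom 2: C, bond orders sum to 4 (valence 4) → 0 H
  atom 3: N, bond orders sum to 1 (valence 3) → 2 H
  atom 4: C, bond orders sum to 2 (valence 4) → 2 H
  atom 5: C, bond orders sum to 2 (valence 4) → 2 H
  atom 6: C, bond orders sum to 3 (valence 4) → 1 H
  atom 7: C, bond orders sum to 4 (valence 4) → 0 H
  atom 8: N, bond orders sum to 3 (valence 3) → 0 H
  atom 9: C, bond orders sum to 3 (valence 4) → 1 H
  atom 10: Br (halogen, monovalent) → 0 H
  atom 11: C, bond orders sum to 2 (valence 4) → 2 H
  atom 12: C, bond orders sum to 3 (valence 4) → 1 H
  atom 13: C, bond orders sum to 4 (valence 4) → 0 H
  atom 14: C, bond orders sum to 1 (valence 4) → 3 H
  atom 15: O, bond orders sum to 2 (valence 2) → 0 H
  atom 16: C, bond orders sum to 2 (valence 4) → 2 H
  atom 17: C, bond orders sum to 3 (valence 4) → 1 H
  atom 18: C, bond orders sum to 4 (valence 4) → 0 H
  atom 19: O, bond orders sum to 2 (valence 2) → 0 H
  atom 20: O, bond orders sum to 2 (valence 2) → 0 H
  atom 21: C, bond orders sum to 1 (valence 4) → 3 H
  atom 22: C, bond orders sum to 3 (valence 4) → 1 H
  atom 23: C, bond orders sum to 2 (valence 4) → 2 H
  atom 24: C, bond orders sum to 2 (valence 4) → 2 H
  atom 25: C, bond orders sum to 1 (valence 4) → 3 H
  atom 26: C, bond orders sum to 4 (valence 4) → 0 H
  atom 27: F (halogen, monovalent) → 0 H
  atom 28: F (halogen, monovalent) → 0 H
  atom 29: F (halogen, monovalent) → 0 H
Totals → C:19, H:28, Br:1, F:3, N:2, O:4.
In Hill order: C19H28BrF3N2O4.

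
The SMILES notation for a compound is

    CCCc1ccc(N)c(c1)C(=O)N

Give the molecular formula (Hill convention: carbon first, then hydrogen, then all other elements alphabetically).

Walk through each heavy atom and fill implicit hydrogens from standard valence (C 4, N 3, O 2, S 2, halogen 1); for lowercase aromatic atoms, an aromatic c carries 1 H when it has two neighbours and 0 H with three, and aromatic n carries 0 H:
  atom 1: C, bond orders sum to 1 (valence 4) → 3 H
  atom 2: C, bond orders sum to 2 (valence 4) → 2 H
  atom 3: C, bond orders sum to 2 (valence 4) → 2 H
  atom 4: aromatic c, 3 neighbours → 0 H
  atom 5: aromatic c, 2 neighbours → 1 H
  atom 6: aromatic c, 2 neighbours → 1 H
  atom 7: aromatic c, 3 neighbours → 0 H
  atom 8: N, bond orders sum to 1 (valence 3) → 2 H
  atom 9: aromatic c, 3 neighbours → 0 H
  atom 10: aromatic c, 2 neighbours → 1 H
  atom 11: C, bond orders sum to 4 (valence 4) → 0 H
  atom 12: O, bond orders sum to 2 (valence 2) → 0 H
  atom 13: N, bond orders sum to 1 (valence 3) → 2 H
Totals → C:10, H:14, N:2, O:1.
In Hill order: C10H14N2O.

C10H14N2O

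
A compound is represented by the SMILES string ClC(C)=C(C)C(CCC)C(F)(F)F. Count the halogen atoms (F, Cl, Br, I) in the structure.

4

Halogen atoms appear at heavy-atom positions 1, 11, 12, 13 (1×Cl, 3×F).
Other groups present: 1 alkene.
Halogen count: 4.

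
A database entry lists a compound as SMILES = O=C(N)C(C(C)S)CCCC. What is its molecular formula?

Walk through each heavy atom and fill implicit hydrogens from standard valence (C 4, N 3, O 2, S 2, halogen 1):
  atom 1: O, bond orders sum to 2 (valence 2) → 0 H
  atom 2: C, bond orders sum to 4 (valence 4) → 0 H
  atom 3: N, bond orders sum to 1 (valence 3) → 2 H
  atom 4: C, bond orders sum to 3 (valence 4) → 1 H
  atom 5: C, bond orders sum to 3 (valence 4) → 1 H
  atom 6: C, bond orders sum to 1 (valence 4) → 3 H
  atom 7: S, bond orders sum to 1 (valence 2) → 1 H
  atom 8: C, bond orders sum to 2 (valence 4) → 2 H
  atom 9: C, bond orders sum to 2 (valence 4) → 2 H
  atom 10: C, bond orders sum to 2 (valence 4) → 2 H
  atom 11: C, bond orders sum to 1 (valence 4) → 3 H
Totals → C:8, H:17, N:1, O:1, S:1.

C8H17NOS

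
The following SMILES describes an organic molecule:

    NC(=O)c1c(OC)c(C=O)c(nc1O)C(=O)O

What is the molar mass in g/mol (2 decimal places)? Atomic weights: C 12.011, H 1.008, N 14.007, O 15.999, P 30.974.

240.17 g/mol

First, the molecular formula is C9H8N2O6 (counting implicit H from valence).
  C: 9 × 12.011 = 108.099
  H: 8 × 1.008 = 8.064
  N: 2 × 14.007 = 28.014
  O: 6 × 15.999 = 95.994
Sum: 9×12.011 + 8×1.008 + 2×14.007 + 6×15.999 = 240.171 → 240.17 g/mol.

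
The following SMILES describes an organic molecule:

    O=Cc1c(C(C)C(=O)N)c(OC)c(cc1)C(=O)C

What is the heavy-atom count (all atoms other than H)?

18

Every atom symbol written in the SMILES (organic subset) is one heavy atom; implicit H are not written.
Heavy atoms by element → C:13, N:1, O:4.
Total: 18.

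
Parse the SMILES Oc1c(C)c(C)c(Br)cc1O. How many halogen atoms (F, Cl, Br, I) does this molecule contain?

1

Halogen atoms appear at heavy-atom position 8 (1×Br).
Other groups present: 2 hydroxyl.
Halogen count: 1.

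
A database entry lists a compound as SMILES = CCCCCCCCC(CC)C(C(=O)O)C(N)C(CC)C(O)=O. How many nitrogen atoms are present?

1

Scan the SMILES for N atoms (remember two-letter symbols like Cl and Br are single atoms).
Nitrogen count: 1.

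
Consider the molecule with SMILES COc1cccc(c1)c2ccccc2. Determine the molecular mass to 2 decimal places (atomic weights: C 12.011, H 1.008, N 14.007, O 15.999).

First, the molecular formula is C13H12O (counting implicit H from valence).
  C: 13 × 12.011 = 156.143
  H: 12 × 1.008 = 12.096
  O: 1 × 15.999 = 15.999
Sum: 13×12.011 + 12×1.008 + 1×15.999 = 184.238 → 184.24 g/mol.

184.24 g/mol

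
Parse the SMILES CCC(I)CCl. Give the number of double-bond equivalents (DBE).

0

Degree of unsaturation = (number of rings) + (number of π bonds).
Ring closures in the SMILES: 0.
π bonds: none → 0 DoU from unsaturation.
Total DoU = 0 + 0 = 0.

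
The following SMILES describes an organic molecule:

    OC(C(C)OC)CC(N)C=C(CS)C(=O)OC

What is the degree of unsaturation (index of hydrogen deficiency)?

2

Degree of unsaturation = (number of rings) + (number of π bonds).
Ring closures in the SMILES: 0.
π bonds: 2 double bonds (each 1 DoU) → 2 DoU from unsaturation.
Total DoU = 0 + 2 = 2.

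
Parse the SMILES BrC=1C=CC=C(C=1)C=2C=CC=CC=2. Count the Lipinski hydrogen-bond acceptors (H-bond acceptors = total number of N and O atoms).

N atoms: 0; O atoms: 0.
Lipinski HBA = 0 + 0 = 0.

0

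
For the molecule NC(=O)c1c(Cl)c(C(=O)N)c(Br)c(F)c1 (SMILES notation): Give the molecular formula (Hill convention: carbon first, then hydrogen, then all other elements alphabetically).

Walk through each heavy atom and fill implicit hydrogens from standard valence (C 4, N 3, O 2, S 2, halogen 1); for lowercase aromatic atoms, an aromatic c carries 1 H when it has two neighbours and 0 H with three, and aromatic n carries 0 H:
  atom 1: N, bond orders sum to 1 (valence 3) → 2 H
  atom 2: C, bond orders sum to 4 (valence 4) → 0 H
  atom 3: O, bond orders sum to 2 (valence 2) → 0 H
  atom 4: aromatic c, 3 neighbours → 0 H
  atom 5: aromatic c, 3 neighbours → 0 H
  atom 6: Cl (halogen, monovalent) → 0 H
  atom 7: aromatic c, 3 neighbours → 0 H
  atom 8: C, bond orders sum to 4 (valence 4) → 0 H
  atom 9: O, bond orders sum to 2 (valence 2) → 0 H
  atom 10: N, bond orders sum to 1 (valence 3) → 2 H
  atom 11: aromatic c, 3 neighbours → 0 H
  atom 12: Br (halogen, monovalent) → 0 H
  atom 13: aromatic c, 3 neighbours → 0 H
  atom 14: F (halogen, monovalent) → 0 H
  atom 15: aromatic c, 2 neighbours → 1 H
Totals → C:8, H:5, Br:1, Cl:1, F:1, N:2, O:2.

C8H5BrClFN2O2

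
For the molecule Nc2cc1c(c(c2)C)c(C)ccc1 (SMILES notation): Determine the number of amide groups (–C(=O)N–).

0

Scan the SMILES for the amide motif — none present.
Groups that are present: 1 primary amine.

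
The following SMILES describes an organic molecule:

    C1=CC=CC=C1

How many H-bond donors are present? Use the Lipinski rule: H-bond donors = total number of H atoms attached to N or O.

0

Donors: find every N or O and count the H atoms it carries.
  (no N or O atoms present)
Lipinski HBD = 0.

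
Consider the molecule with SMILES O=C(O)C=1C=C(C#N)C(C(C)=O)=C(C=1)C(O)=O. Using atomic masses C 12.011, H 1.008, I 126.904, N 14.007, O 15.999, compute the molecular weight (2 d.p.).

233.18 g/mol

First, the molecular formula is C11H7NO5 (counting implicit H from valence).
  C: 11 × 12.011 = 132.121
  H: 7 × 1.008 = 7.056
  N: 1 × 14.007 = 14.007
  O: 5 × 15.999 = 79.995
Sum: 11×12.011 + 7×1.008 + 1×14.007 + 5×15.999 = 233.179 → 233.18 g/mol.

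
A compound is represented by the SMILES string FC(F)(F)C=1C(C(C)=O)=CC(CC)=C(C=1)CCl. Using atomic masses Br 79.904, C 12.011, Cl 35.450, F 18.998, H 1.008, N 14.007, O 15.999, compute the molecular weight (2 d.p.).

264.67 g/mol

First, the molecular formula is C12H12ClF3O (counting implicit H from valence).
  C: 12 × 12.011 = 144.132
  Cl: 1 × 35.450 = 35.450
  F: 3 × 18.998 = 56.994
  H: 12 × 1.008 = 12.096
  O: 1 × 15.999 = 15.999
Sum: 12×12.011 + 1×35.450 + 3×18.998 + 12×1.008 + 1×15.999 = 264.671 → 264.67 g/mol.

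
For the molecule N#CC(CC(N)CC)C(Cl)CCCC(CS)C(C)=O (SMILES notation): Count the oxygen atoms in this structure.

1

Scan the SMILES for O atoms (remember two-letter symbols like Cl and Br are single atoms).
Oxygen count: 1.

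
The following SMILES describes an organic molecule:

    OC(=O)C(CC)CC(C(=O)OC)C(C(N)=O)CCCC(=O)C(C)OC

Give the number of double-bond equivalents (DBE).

4

Molecular formula: C17H29NO7.
DoU = (2C + 2 + N − H − X) / 2, where X is the halogen count and O/S are ignored.
    = (2·17 + 2 + 1 − 29 − 0) / 2 = 8 / 2 = 4.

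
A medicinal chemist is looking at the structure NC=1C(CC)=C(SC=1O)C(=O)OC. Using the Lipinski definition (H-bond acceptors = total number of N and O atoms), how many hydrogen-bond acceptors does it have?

4

N atoms: 1; O atoms: 3.
Lipinski HBA = 1 + 3 = 4.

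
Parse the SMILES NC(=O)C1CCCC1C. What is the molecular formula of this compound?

C7H13NO

Walk through each heavy atom and fill implicit hydrogens from standard valence (C 4, N 3, O 2, S 2, halogen 1):
  atom 1: N, bond orders sum to 1 (valence 3) → 2 H
  atom 2: C, bond orders sum to 4 (valence 4) → 0 H
  atom 3: O, bond orders sum to 2 (valence 2) → 0 H
  atom 4: C, bond orders sum to 3 (valence 4) → 1 H
  atom 5: C, bond orders sum to 2 (valence 4) → 2 H
  atom 6: C, bond orders sum to 2 (valence 4) → 2 H
  atom 7: C, bond orders sum to 2 (valence 4) → 2 H
  atom 8: C, bond orders sum to 3 (valence 4) → 1 H
  atom 9: C, bond orders sum to 1 (valence 4) → 3 H
Totals → C:7, H:13, N:1, O:1.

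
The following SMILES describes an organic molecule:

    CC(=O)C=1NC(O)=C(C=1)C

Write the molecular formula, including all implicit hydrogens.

Walk through each heavy atom and fill implicit hydrogens from standard valence (C 4, N 3, O 2, S 2, halogen 1):
  atom 1: C, bond orders sum to 1 (valence 4) → 3 H
  atom 2: C, bond orders sum to 4 (valence 4) → 0 H
  atom 3: O, bond orders sum to 2 (valence 2) → 0 H
  atom 4: C, bond orders sum to 4 (valence 4) → 0 H
  atom 5: N, bond orders sum to 2 (valence 3) → 1 H
  atom 6: C, bond orders sum to 4 (valence 4) → 0 H
  atom 7: O, bond orders sum to 1 (valence 2) → 1 H
  atom 8: C, bond orders sum to 4 (valence 4) → 0 H
  atom 9: C, bond orders sum to 3 (valence 4) → 1 H
  atom 10: C, bond orders sum to 1 (valence 4) → 3 H
Totals → C:7, H:9, N:1, O:2.
In Hill order: C7H9NO2.

C7H9NO2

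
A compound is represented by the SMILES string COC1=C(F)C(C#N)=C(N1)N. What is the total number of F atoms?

1

Scan the SMILES for F atoms (remember two-letter symbols like Cl and Br are single atoms).
Fluorine count: 1.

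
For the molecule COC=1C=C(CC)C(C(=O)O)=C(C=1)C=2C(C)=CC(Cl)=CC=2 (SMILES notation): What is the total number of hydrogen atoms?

Walk through each heavy atom and fill implicit hydrogens from standard valence (C 4, N 3, O 2, S 2, halogen 1):
  atom 1: C, bond orders sum to 1 (valence 4) → 3 H
  atom 2: O, bond orders sum to 2 (valence 2) → 0 H
  atom 3: C, bond orders sum to 4 (valence 4) → 0 H
  atom 4: C, bond orders sum to 3 (valence 4) → 1 H
  atom 5: C, bond orders sum to 4 (valence 4) → 0 H
  atom 6: C, bond orders sum to 2 (valence 4) → 2 H
  atom 7: C, bond orders sum to 1 (valence 4) → 3 H
  atom 8: C, bond orders sum to 4 (valence 4) → 0 H
  atom 9: C, bond orders sum to 4 (valence 4) → 0 H
  atom 10: O, bond orders sum to 2 (valence 2) → 0 H
  atom 11: O, bond orders sum to 1 (valence 2) → 1 H
  atom 12: C, bond orders sum to 4 (valence 4) → 0 H
  atom 13: C, bond orders sum to 3 (valence 4) → 1 H
  atom 14: C, bond orders sum to 4 (valence 4) → 0 H
  atom 15: C, bond orders sum to 4 (valence 4) → 0 H
  atom 16: C, bond orders sum to 1 (valence 4) → 3 H
  atom 17: C, bond orders sum to 3 (valence 4) → 1 H
  atom 18: C, bond orders sum to 4 (valence 4) → 0 H
  atom 19: Cl (halogen, monovalent) → 0 H
  atom 20: C, bond orders sum to 3 (valence 4) → 1 H
  atom 21: C, bond orders sum to 3 (valence 4) → 1 H
Total hydrogens: 17.

17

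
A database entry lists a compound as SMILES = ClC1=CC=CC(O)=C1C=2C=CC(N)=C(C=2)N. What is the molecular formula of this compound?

Walk through each heavy atom and fill implicit hydrogens from standard valence (C 4, N 3, O 2, S 2, halogen 1):
  atom 1: Cl (halogen, monovalent) → 0 H
  atom 2: C, bond orders sum to 4 (valence 4) → 0 H
  atom 3: C, bond orders sum to 3 (valence 4) → 1 H
  atom 4: C, bond orders sum to 3 (valence 4) → 1 H
  atom 5: C, bond orders sum to 3 (valence 4) → 1 H
  atom 6: C, bond orders sum to 4 (valence 4) → 0 H
  atom 7: O, bond orders sum to 1 (valence 2) → 1 H
  atom 8: C, bond orders sum to 4 (valence 4) → 0 H
  atom 9: C, bond orders sum to 4 (valence 4) → 0 H
  atom 10: C, bond orders sum to 3 (valence 4) → 1 H
  atom 11: C, bond orders sum to 3 (valence 4) → 1 H
  atom 12: C, bond orders sum to 4 (valence 4) → 0 H
  atom 13: N, bond orders sum to 1 (valence 3) → 2 H
  atom 14: C, bond orders sum to 4 (valence 4) → 0 H
  atom 15: C, bond orders sum to 3 (valence 4) → 1 H
  atom 16: N, bond orders sum to 1 (valence 3) → 2 H
Totals → C:12, H:11, Cl:1, N:2, O:1.
In Hill order: C12H11ClN2O.

C12H11ClN2O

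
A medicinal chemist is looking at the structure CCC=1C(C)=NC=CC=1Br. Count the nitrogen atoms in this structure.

1

Scan the SMILES for N atoms (remember two-letter symbols like Cl and Br are single atoms).
Nitrogen count: 1.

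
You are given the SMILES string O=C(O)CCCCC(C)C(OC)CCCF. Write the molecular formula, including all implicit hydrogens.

C12H23FO3

Walk through each heavy atom and fill implicit hydrogens from standard valence (C 4, N 3, O 2, S 2, halogen 1):
  atom 1: O, bond orders sum to 2 (valence 2) → 0 H
  atom 2: C, bond orders sum to 4 (valence 4) → 0 H
  atom 3: O, bond orders sum to 1 (valence 2) → 1 H
  atom 4: C, bond orders sum to 2 (valence 4) → 2 H
  atom 5: C, bond orders sum to 2 (valence 4) → 2 H
  atom 6: C, bond orders sum to 2 (valence 4) → 2 H
  atom 7: C, bond orders sum to 2 (valence 4) → 2 H
  atom 8: C, bond orders sum to 3 (valence 4) → 1 H
  atom 9: C, bond orders sum to 1 (valence 4) → 3 H
  atom 10: C, bond orders sum to 3 (valence 4) → 1 H
  atom 11: O, bond orders sum to 2 (valence 2) → 0 H
  atom 12: C, bond orders sum to 1 (valence 4) → 3 H
  atom 13: C, bond orders sum to 2 (valence 4) → 2 H
  atom 14: C, bond orders sum to 2 (valence 4) → 2 H
  atom 15: C, bond orders sum to 2 (valence 4) → 2 H
  atom 16: F (halogen, monovalent) → 0 H
Totals → C:12, H:23, F:1, O:3.
In Hill order: C12H23FO3.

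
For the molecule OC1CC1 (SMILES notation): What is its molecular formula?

C3H6O

Walk through each heavy atom and fill implicit hydrogens from standard valence (C 4, N 3, O 2, S 2, halogen 1):
  atom 1: O, bond orders sum to 1 (valence 2) → 1 H
  atom 2: C, bond orders sum to 3 (valence 4) → 1 H
  atom 3: C, bond orders sum to 2 (valence 4) → 2 H
  atom 4: C, bond orders sum to 2 (valence 4) → 2 H
Totals → C:3, H:6, O:1.
In Hill order: C3H6O.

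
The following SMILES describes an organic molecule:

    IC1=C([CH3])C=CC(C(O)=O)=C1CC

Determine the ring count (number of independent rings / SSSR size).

In SMILES, each pair of matching ring-closure digits denotes one ring-closing bond; the number of such bonds equals the number of independent rings.
Ring-closure bonds here: 1.

1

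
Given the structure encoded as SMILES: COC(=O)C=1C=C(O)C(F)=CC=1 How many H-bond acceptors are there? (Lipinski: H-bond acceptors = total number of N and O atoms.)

N atoms: 0; O atoms: 3.
Lipinski HBA = 0 + 3 = 3.

3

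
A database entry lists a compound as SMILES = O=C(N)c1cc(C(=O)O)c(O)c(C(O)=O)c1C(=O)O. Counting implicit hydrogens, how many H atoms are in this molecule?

Walk through each heavy atom and fill implicit hydrogens from standard valence (C 4, N 3, O 2, S 2, halogen 1); for lowercase aromatic atoms, an aromatic c carries 1 H when it has two neighbours and 0 H with three, and aromatic n carries 0 H:
  atom 1: O, bond orders sum to 2 (valence 2) → 0 H
  atom 2: C, bond orders sum to 4 (valence 4) → 0 H
  atom 3: N, bond orders sum to 1 (valence 3) → 2 H
  atom 4: aromatic c, 3 neighbours → 0 H
  atom 5: aromatic c, 2 neighbours → 1 H
  atom 6: aromatic c, 3 neighbours → 0 H
  atom 7: C, bond orders sum to 4 (valence 4) → 0 H
  atom 8: O, bond orders sum to 2 (valence 2) → 0 H
  atom 9: O, bond orders sum to 1 (valence 2) → 1 H
  atom 10: aromatic c, 3 neighbours → 0 H
  atom 11: O, bond orders sum to 1 (valence 2) → 1 H
  atom 12: aromatic c, 3 neighbours → 0 H
  atom 13: C, bond orders sum to 4 (valence 4) → 0 H
  atom 14: O, bond orders sum to 1 (valence 2) → 1 H
  atom 15: O, bond orders sum to 2 (valence 2) → 0 H
  atom 16: aromatic c, 3 neighbours → 0 H
  atom 17: C, bond orders sum to 4 (valence 4) → 0 H
  atom 18: O, bond orders sum to 2 (valence 2) → 0 H
  atom 19: O, bond orders sum to 1 (valence 2) → 1 H
Total hydrogens: 7.

7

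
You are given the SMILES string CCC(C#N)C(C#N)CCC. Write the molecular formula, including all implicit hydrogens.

Walk through each heavy atom and fill implicit hydrogens from standard valence (C 4, N 3, O 2, S 2, halogen 1):
  atom 1: C, bond orders sum to 1 (valence 4) → 3 H
  atom 2: C, bond orders sum to 2 (valence 4) → 2 H
  atom 3: C, bond orders sum to 3 (valence 4) → 1 H
  atom 4: C, bond orders sum to 4 (valence 4) → 0 H
  atom 5: N, bond orders sum to 3 (valence 3) → 0 H
  atom 6: C, bond orders sum to 3 (valence 4) → 1 H
  atom 7: C, bond orders sum to 4 (valence 4) → 0 H
  atom 8: N, bond orders sum to 3 (valence 3) → 0 H
  atom 9: C, bond orders sum to 2 (valence 4) → 2 H
  atom 10: C, bond orders sum to 2 (valence 4) → 2 H
  atom 11: C, bond orders sum to 1 (valence 4) → 3 H
Totals → C:9, H:14, N:2.
In Hill order: C9H14N2.

C9H14N2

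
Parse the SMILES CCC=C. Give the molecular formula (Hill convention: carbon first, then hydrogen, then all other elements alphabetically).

Walk through each heavy atom and fill implicit hydrogens from standard valence (C 4, N 3, O 2, S 2, halogen 1):
  atom 1: C, bond orders sum to 1 (valence 4) → 3 H
  atom 2: C, bond orders sum to 2 (valence 4) → 2 H
  atom 3: C, bond orders sum to 3 (valence 4) → 1 H
  atom 4: C, bond orders sum to 2 (valence 4) → 2 H
Totals → C:4, H:8.

C4H8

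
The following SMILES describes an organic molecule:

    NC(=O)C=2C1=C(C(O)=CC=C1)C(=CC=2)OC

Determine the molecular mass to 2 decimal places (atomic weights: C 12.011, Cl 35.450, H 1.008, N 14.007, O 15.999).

217.22 g/mol

First, the molecular formula is C12H11NO3 (counting implicit H from valence).
  C: 12 × 12.011 = 144.132
  H: 11 × 1.008 = 11.088
  N: 1 × 14.007 = 14.007
  O: 3 × 15.999 = 47.997
Sum: 12×12.011 + 11×1.008 + 1×14.007 + 3×15.999 = 217.224 → 217.22 g/mol.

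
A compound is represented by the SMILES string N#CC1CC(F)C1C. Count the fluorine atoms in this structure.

1

Scan the SMILES for F atoms (remember two-letter symbols like Cl and Br are single atoms).
Fluorine count: 1.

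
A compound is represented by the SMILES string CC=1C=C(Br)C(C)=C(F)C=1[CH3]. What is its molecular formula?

C9H10BrF

Walk through each heavy atom and fill implicit hydrogens from standard valence (C 4, N 3, O 2, S 2, halogen 1):
  atom 1: C, bond orders sum to 1 (valence 4) → 3 H
  atom 2: C, bond orders sum to 4 (valence 4) → 0 H
  atom 3: C, bond orders sum to 3 (valence 4) → 1 H
  atom 4: C, bond orders sum to 4 (valence 4) → 0 H
  atom 5: Br (halogen, monovalent) → 0 H
  atom 6: C, bond orders sum to 4 (valence 4) → 0 H
  atom 7: C, bond orders sum to 1 (valence 4) → 3 H
  atom 8: C, bond orders sum to 4 (valence 4) → 0 H
  atom 9: F (halogen, monovalent) → 0 H
  atom 10: C, bond orders sum to 4 (valence 4) → 0 H
  atom 11: C with explicit H count 3
Totals → C:9, H:10, Br:1, F:1.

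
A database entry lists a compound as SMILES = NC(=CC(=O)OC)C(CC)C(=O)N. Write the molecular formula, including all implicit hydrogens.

Walk through each heavy atom and fill implicit hydrogens from standard valence (C 4, N 3, O 2, S 2, halogen 1):
  atom 1: N, bond orders sum to 1 (valence 3) → 2 H
  atom 2: C, bond orders sum to 4 (valence 4) → 0 H
  atom 3: C, bond orders sum to 3 (valence 4) → 1 H
  atom 4: C, bond orders sum to 4 (valence 4) → 0 H
  atom 5: O, bond orders sum to 2 (valence 2) → 0 H
  atom 6: O, bond orders sum to 2 (valence 2) → 0 H
  atom 7: C, bond orders sum to 1 (valence 4) → 3 H
  atom 8: C, bond orders sum to 3 (valence 4) → 1 H
  atom 9: C, bond orders sum to 2 (valence 4) → 2 H
  atom 10: C, bond orders sum to 1 (valence 4) → 3 H
  atom 11: C, bond orders sum to 4 (valence 4) → 0 H
  atom 12: O, bond orders sum to 2 (valence 2) → 0 H
  atom 13: N, bond orders sum to 1 (valence 3) → 2 H
Totals → C:8, H:14, N:2, O:3.

C8H14N2O3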